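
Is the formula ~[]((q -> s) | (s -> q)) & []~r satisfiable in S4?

1. ~[]((q -> s) | (s -> q)) & []~r, w0
2. ~[]((q -> s) | (s -> q)), w0
3. []~r, w0
4. ~r, w0
5. ~((q -> s) | (s -> q)), w1
6. ~(q -> s), w1
7. ~(s -> q), w1
8. q, w1
9. ~s, w1
10. s, w1
11. ~q, w1
Accessibility: w0Rw0, w0Rw1, w1Rw1
Branch closes: s and ~s both at w1.
(One branch shown.) All branches close.

No, unsatisfiable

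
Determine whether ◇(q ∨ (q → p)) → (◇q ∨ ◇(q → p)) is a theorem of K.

Valid in K

Tableau for the negation ¬(◇(q ∨ (q → p)) → (◇q ∨ ◇(q → p))):
1. ¬(◇(q ∨ (q → p)) → (◇q ∨ ◇(q → p))), 0
2. ◇(q ∨ (q → p)), 0
3. ¬(◇q ∨ ◇(q → p)), 0
4. ¬◇q, 0
5. ¬◇(q → p), 0
6. q ∨ (q → p), 1
7. ¬q, 1
8. ¬(q → p), 1
9. q, 1
10. ¬p, 1
Accessibility: 0R1
Branch closes: q and ¬q both at 1.
Every branch of the negation's tableau closes; the branch above is one of them.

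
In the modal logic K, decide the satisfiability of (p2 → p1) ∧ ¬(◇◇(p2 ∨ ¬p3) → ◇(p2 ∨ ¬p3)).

Satisfiable

1. (p2 → p1) ∧ ¬(◇◇(p2 ∨ ¬p3) → ◇(p2 ∨ ¬p3)), 0
2. p2 → p1, 0
3. ¬(◇◇(p2 ∨ ¬p3) → ◇(p2 ∨ ¬p3)), 0
4. ◇◇(p2 ∨ ¬p3), 0
5. ¬◇(p2 ∨ ¬p3), 0
6. p1, 0
7. ◇(p2 ∨ ¬p3), 1
8. ¬(p2 ∨ ¬p3), 1
9. ¬p2, 1
10. p3, 1
11. p2 ∨ ¬p3, 2
12. ¬p3, 2
Accessibility: 0R1, 1R2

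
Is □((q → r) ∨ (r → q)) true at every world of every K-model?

Tableau for the negation ¬□((q → r) ∨ (r → q)):
1. ¬□((q → r) ∨ (r → q)), 0
2. ¬((q → r) ∨ (r → q)), 1
3. ¬(q → r), 1
4. ¬(r → q), 1
5. q, 1
6. ¬r, 1
7. r, 1
8. ¬q, 1
Accessibility: 0R1
Branch closes: r and ¬r both at 1.
All branches of the negation close; one closing branch shown above.

Yes, valid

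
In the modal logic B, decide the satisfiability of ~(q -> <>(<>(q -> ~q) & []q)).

Yes, satisfiable

1. ~(q -> <>(<>(q -> ~q) & []q)), u
2. q, u
3. ~<>(<>(q -> ~q) & []q), u
4. ~(<>(q -> ~q) & []q), u
5. ~[]q, u
6. ~q, v
7. ~(<>(q -> ~q) & []q), v
8. ~[]q, v
9. ~q, w
Accessibility: uRu, uRv, vRu, vRv, vRw, wRv, wRw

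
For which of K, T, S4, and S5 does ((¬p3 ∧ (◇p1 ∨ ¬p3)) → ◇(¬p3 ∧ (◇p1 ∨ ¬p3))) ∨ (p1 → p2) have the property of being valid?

T-tableau for the negation ¬(((¬p3 ∧ (◇p1 ∨ ¬p3)) → ◇(¬p3 ∧ (◇p1 ∨ ¬p3))) ∨ (p1 → p2)):
1. ¬(((¬p3 ∧ (◇p1 ∨ ¬p3)) → ◇(¬p3 ∧ (◇p1 ∨ ¬p3))) ∨ (p1 → p2)), u
2. ¬((¬p3 ∧ (◇p1 ∨ ¬p3)) → ◇(¬p3 ∧ (◇p1 ∨ ¬p3))), u
3. ¬(p1 → p2), u
4. ¬p3 ∧ (◇p1 ∨ ¬p3), u
5. ¬◇(¬p3 ∧ (◇p1 ∨ ¬p3)), u
6. p1, u
7. ¬p2, u
8. ¬p3, u
9. ◇p1 ∨ ¬p3, u
10. ¬(¬p3 ∧ (◇p1 ∨ ¬p3)), u
11. ¬(◇p1 ∨ ¬p3), u
12. ¬◇p1, u
13. p3, u
Accessibility: uRu
Branch closes: p3 and ¬p3 both at u.
Every branch closes (one shown): valid in T, hence also in S4, S5 (every theorem of T is a theorem of S4 and S5).
K-tableau for the negation ¬(((¬p3 ∧ (◇p1 ∨ ¬p3)) → ◇(¬p3 ∧ (◇p1 ∨ ¬p3))) ∨ (p1 → p2)):
1. ¬(((¬p3 ∧ (◇p1 ∨ ¬p3)) → ◇(¬p3 ∧ (◇p1 ∨ ¬p3))) ∨ (p1 → p2)), u
2. ¬((¬p3 ∧ (◇p1 ∨ ¬p3)) → ◇(¬p3 ∧ (◇p1 ∨ ¬p3))), u
3. ¬(p1 → p2), u
4. ¬p3 ∧ (◇p1 ∨ ¬p3), u
5. ¬◇(¬p3 ∧ (◇p1 ∨ ¬p3)), u
6. p1, u
7. ¬p2, u
8. ¬p3, u
9. ◇p1 ∨ ¬p3, u
Complete open branch: countermodel on a K-frame, so not valid in K.

T, S4, S5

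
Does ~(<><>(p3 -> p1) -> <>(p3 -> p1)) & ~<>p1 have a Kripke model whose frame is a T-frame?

Satisfiable

1. ~(<><>(p3 -> p1) -> <>(p3 -> p1)) & ~<>p1, 0
2. ~(<><>(p3 -> p1) -> <>(p3 -> p1)), 0
3. ~<>p1, 0
4. <><>(p3 -> p1), 0
5. ~<>(p3 -> p1), 0
6. ~p1, 0
7. ~(p3 -> p1), 0
8. p3, 0
9. <>(p3 -> p1), 1
10. ~p1, 1
11. ~(p3 -> p1), 1
12. p3, 1
13. p3 -> p1, 2
14. p1, 2
Accessibility: 0R0, 0R1, 1R1, 1R2, 2R2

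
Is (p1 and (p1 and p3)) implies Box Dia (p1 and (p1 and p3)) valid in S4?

Not valid

Tableau for the negation not ((p1 and (p1 and p3)) implies Box Dia (p1 and (p1 and p3))):
1. not ((p1 and (p1 and p3)) implies Box Dia (p1 and (p1 and p3))), u
2. p1 and (p1 and p3), u   [neg-implies-rule on 1]
3. not Box Dia (p1 and (p1 and p3)), u   [neg-implies-rule on 1]
4. p1, u   [and-rule on 2]
5. p1 and p3, u   [and-rule on 2]
6. p3, u   [and-rule on 5]
7. not Dia (p1 and (p1 and p3)), v   [neg-Box-rule on 3: fresh world v, uRv]
8. not (p1 and (p1 and p3)), v   [neg-Dia-rule on 7 via vRv]
9. not (p1 and p3), v   [neg-and-rule on 8 (branches; this branch)]
10. not p3, v   [neg-and-rule on 9 (branches; this branch)]
Accessibility: uRu, uRv, vRv
The negation has an open branch (countermodel exists).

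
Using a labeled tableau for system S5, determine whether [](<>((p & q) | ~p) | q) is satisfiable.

Satisfiable (open branch found)

1. [](<>((p & q) | ~p) | q), u
2. <>((p & q) | ~p) | q, u
3. q, u
Accessibility: uRu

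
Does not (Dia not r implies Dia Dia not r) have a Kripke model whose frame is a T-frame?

1. not (Dia not r implies Dia Dia not r), 0
2. Dia not r, 0   [neg-implies-rule on 1]
3. not Dia Dia not r, 0   [neg-implies-rule on 1]
4. not Dia not r, 0   [neg-Dia-rule on 3 via 0R0]
5. r, 0   [neg-Dia-rule on 4 via 0R0]
6. not r, 1   [Dia-rule on 2: fresh world 1, 0R1]
7. not Dia not r, 1   [neg-Dia-rule on 3 via 0R1]
8. r, 1   [neg-Dia-rule on 4 via 0R1]
Accessibility: 0R0, 0R1, 1R1
Branch closes: r and not r both at 1.
Every branch closes; the branch above is one of them.

No, unsatisfiable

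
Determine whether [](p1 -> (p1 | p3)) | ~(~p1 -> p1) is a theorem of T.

Tableau for the negation ~([](p1 -> (p1 | p3)) | ~(~p1 -> p1)):
1. ~([](p1 -> (p1 | p3)) | ~(~p1 -> p1)), u
2. ~[](p1 -> (p1 | p3)), u   [~|-rule on 1]
3. ~p1 -> p1, u   [~|-rule on 1]
4. p1, u   [->-rule on 3 (branches; this branch)]
5. ~(p1 -> (p1 | p3)), v   [~[]-rule on 2: fresh world v, uRv]
6. p1, v   [~->-rule on 5]
7. ~(p1 | p3), v   [~->-rule on 5]
8. ~p1, v   [~|-rule on 7]
9. ~p3, v   [~|-rule on 7]
Accessibility: uRu, uRv, vRv
Branch closes: p1 and ~p1 both at v.
Every branch of the negation's tableau closes; the branch above is one of them.

Valid in T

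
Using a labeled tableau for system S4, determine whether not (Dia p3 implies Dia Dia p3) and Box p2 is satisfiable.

1. not (Dia p3 implies Dia Dia p3) and Box p2, w0
2. not (Dia p3 implies Dia Dia p3), w0
3. Box p2, w0
4. Dia p3, w0
5. not Dia Dia p3, w0
6. p2, w0
7. not Dia p3, w0
8. not p3, w0
9. p3, w1
10. p2, w1
11. not Dia p3, w1
12. not p3, w1
Accessibility: w0Rw0, w0Rw1, w1Rw1
Branch closes: p3 and not p3 both at w1.
Every branch closes; the branch above is one of them.

No, unsatisfiable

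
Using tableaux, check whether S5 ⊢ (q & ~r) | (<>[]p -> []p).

Valid

Tableau for the negation ~((q & ~r) | (<>[]p -> []p)):
1. ~((q & ~r) | (<>[]p -> []p)), u
2. ~(q & ~r), u   [~|-rule on 1]
3. ~(<>[]p -> []p), u   [~|-rule on 1]
4. <>[]p, u   [~->-rule on 3]
5. ~[]p, u   [~->-rule on 3]
6. r, u   [~&-rule on 2 (branches; this branch)]
7. []p, v   [<>-rule on 4: fresh world v, uRv]
8. p, u   [[]-rule on 7 via vRu]
9. p, v   [[]-rule on 7 via vRv]
10. ~p, w   [~[]-rule on 5: fresh world w, uRw]
11. p, w   [[]-rule on 7 via vRw]
Accessibility: uRu, uRv, uRw, vRu, vRv, vRw, wRu, wRv, wRw
Branch closes: p and ~p both at w.
Every branch of the negation's tableau closes; the branch above is one of them.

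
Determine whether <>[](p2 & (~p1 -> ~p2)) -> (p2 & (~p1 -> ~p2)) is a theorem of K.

Not valid

Tableau for the negation ~(<>[](p2 & (~p1 -> ~p2)) -> (p2 & (~p1 -> ~p2))):
1. ~(<>[](p2 & (~p1 -> ~p2)) -> (p2 & (~p1 -> ~p2))), w0
2. <>[](p2 & (~p1 -> ~p2)), w0
3. ~(p2 & (~p1 -> ~p2)), w0
4. ~(~p1 -> ~p2), w0
5. ~p1, w0
6. p2, w0
7. [](p2 & (~p1 -> ~p2)), w1
Accessibility: w0Rw1
The negation has an open branch (countermodel exists).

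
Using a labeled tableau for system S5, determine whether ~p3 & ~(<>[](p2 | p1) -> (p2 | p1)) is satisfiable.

Unsatisfiable (every branch closes)

1. ~p3 & ~(<>[](p2 | p1) -> (p2 | p1)), u
2. ~p3, u
3. ~(<>[](p2 | p1) -> (p2 | p1)), u
4. <>[](p2 | p1), u
5. ~(p2 | p1), u
6. ~p2, u
7. ~p1, u
8. [](p2 | p1), v
9. p2 | p1, u
10. p2 | p1, v
11. p1, u
Accessibility: uRu, uRv, vRu, vRv
Branch closes: p1 and ~p1 both at u.
All branches of the tableau close; one closing branch shown above.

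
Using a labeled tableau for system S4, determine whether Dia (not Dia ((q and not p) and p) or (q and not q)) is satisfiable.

1. Dia (not Dia ((q and not p) and p) or (q and not q)), w0
2. not Dia ((q and not p) and p) or (q and not q), w1   [Dia-rule on 1: fresh world w1, w0Rw1]
3. not Dia ((q and not p) and p), w1   [or-rule on 2 (branches; this branch)]
4. not ((q and not p) and p), w1   [neg-Dia-rule on 3 via w1Rw1]
5. not p, w1   [neg-and-rule on 4 (branches; this branch)]
Accessibility: w0Rw0, w0Rw1, w1Rw1

Satisfiable (open branch found)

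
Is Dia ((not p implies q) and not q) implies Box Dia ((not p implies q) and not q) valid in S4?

Invalid (countermodel exists)

Tableau for the negation not (Dia ((not p implies q) and not q) implies Box Dia ((not p implies q) and not q)):
1. not (Dia ((not p implies q) and not q) implies Box Dia ((not p implies q) and not q)), 0
2. Dia ((not p implies q) and not q), 0
3. not Box Dia ((not p implies q) and not q), 0
4. (not p implies q) and not q, 1
5. not p implies q, 1
6. not q, 1
7. p, 1
8. not Dia ((not p implies q) and not q), 2
9. not ((not p implies q) and not q), 2
10. q, 2
Accessibility: 0R0, 0R1, 0R2, 1R1, 2R2
The negation has an open branch (countermodel exists).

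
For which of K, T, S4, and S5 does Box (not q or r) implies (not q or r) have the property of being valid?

T, S4, S5

K-tableau for the negation not (Box (not q or r) implies (not q or r)):
1. not (Box (not q or r) implies (not q or r)), 0
2. Box (not q or r), 0
3. not (not q or r), 0
4. q, 0
5. not r, 0
Complete open branch: countermodel on a K-frame, so not valid in K.
T-tableau for the negation not (Box (not q or r) implies (not q or r)):
1. not (Box (not q or r) implies (not q or r)), 0
2. Box (not q or r), 0
3. not (not q or r), 0
4. q, 0
5. not r, 0
6. not q or r, 0
7. r, 0
Accessibility: 0R0
Branch closes: r and not r both at 0.
Every branch closes (one shown): valid in T, hence also in S4, S5 (every theorem of T is a theorem of S4 and S5).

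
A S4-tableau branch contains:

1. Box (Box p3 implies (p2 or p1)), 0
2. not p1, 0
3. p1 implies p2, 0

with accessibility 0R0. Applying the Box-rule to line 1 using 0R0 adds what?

Box p3 implies (p2 or p1), 0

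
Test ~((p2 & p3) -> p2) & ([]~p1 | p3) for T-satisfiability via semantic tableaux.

Unsatisfiable (every branch closes)

1. ~((p2 & p3) -> p2) & ([]~p1 | p3), 0
2. ~((p2 & p3) -> p2), 0
3. []~p1 | p3, 0
4. p2 & p3, 0
5. ~p2, 0
6. p2, 0
7. p3, 0
Accessibility: 0R0
Branch closes: p2 and ~p2 both at 0.
(One branch shown.) All branches close.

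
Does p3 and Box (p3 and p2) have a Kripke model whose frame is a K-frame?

Yes, satisfiable

1. p3 and Box (p3 and p2), 0
2. p3, 0   [and-rule on 1]
3. Box (p3 and p2), 0   [and-rule on 1]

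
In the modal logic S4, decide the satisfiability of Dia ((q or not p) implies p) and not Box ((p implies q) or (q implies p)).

Unsatisfiable

1. Dia ((q or not p) implies p) and not Box ((p implies q) or (q implies p)), 0
2. Dia ((q or not p) implies p), 0   [and-rule on 1]
3. not Box ((p implies q) or (q implies p)), 0   [and-rule on 1]
4. (q or not p) implies p, 1   [Dia-rule on 2: fresh world 1, 0R1]
5. not (q or not p), 1   [implies-rule on 4 (branches; this branch)]
6. not q, 1   [neg-or-rule on 5]
7. p, 1   [neg-or-rule on 5]
8. not ((p implies q) or (q implies p)), 2   [neg-Box-rule on 3: fresh world 2, 0R2]
9. not (p implies q), 2   [neg-or-rule on 8]
10. not (q implies p), 2   [neg-or-rule on 8]
11. p, 2   [neg-implies-rule on 9]
12. not q, 2   [neg-implies-rule on 9]
13. q, 2   [neg-implies-rule on 10]
14. not p, 2   [neg-implies-rule on 10]
Accessibility: 0R0, 0R1, 0R2, 1R1, 2R2
Branch closes: q and not q both at 2.
Every branch closes; the branch above is one of them.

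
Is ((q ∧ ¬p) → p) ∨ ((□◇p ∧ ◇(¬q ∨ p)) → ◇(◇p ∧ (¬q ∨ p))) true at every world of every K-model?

Valid in K

Tableau for the negation ¬(((q ∧ ¬p) → p) ∨ ((□◇p ∧ ◇(¬q ∨ p)) → ◇(◇p ∧ (¬q ∨ p)))):
1. ¬(((q ∧ ¬p) → p) ∨ ((□◇p ∧ ◇(¬q ∨ p)) → ◇(◇p ∧ (¬q ∨ p)))), 0
2. ¬((q ∧ ¬p) → p), 0
3. ¬((□◇p ∧ ◇(¬q ∨ p)) → ◇(◇p ∧ (¬q ∨ p))), 0
4. q ∧ ¬p, 0
5. ¬p, 0
6. □◇p ∧ ◇(¬q ∨ p), 0
7. ¬◇(◇p ∧ (¬q ∨ p)), 0
8. q, 0
9. □◇p, 0
10. ◇(¬q ∨ p), 0
11. ¬q ∨ p, 1
12. ¬(◇p ∧ (¬q ∨ p)), 1
13. ◇p, 1
14. p, 1
15. ¬◇p, 1
16. p, 2
17. ¬p, 2
Accessibility: 0R1, 1R2
Branch closes: p and ¬p both at 2.
Every branch of the negation's tableau closes; the branch above is one of them.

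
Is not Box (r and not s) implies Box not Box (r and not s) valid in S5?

Tableau for the negation not (not Box (r and not s) implies Box not Box (r and not s)):
1. not (not Box (r and not s) implies Box not Box (r and not s)), w0
2. not Box (r and not s), w0
3. not Box not Box (r and not s), w0
4. not (r and not s), w1
5. s, w1
6. Box (r and not s), w2
7. r and not s, w0
8. r, w0
9. not s, w0
10. r and not s, w1
11. r, w1
12. not s, w1
Accessibility: w0Rw0, w0Rw1, w0Rw2, w1Rw0, w1Rw1, w1Rw2, w2Rw0, w2Rw1, w2Rw2
Branch closes: s and not s both at w1.
Every branch of the negation's tableau closes; the branch above is one of them.

Yes, valid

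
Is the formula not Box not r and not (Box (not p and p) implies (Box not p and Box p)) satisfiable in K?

Unsatisfiable

1. not Box not r and not (Box (not p and p) implies (Box not p and Box p)), 0
2. not Box not r, 0   [and-rule on 1]
3. not (Box (not p and p) implies (Box not p and Box p)), 0   [and-rule on 1]
4. Box (not p and p), 0   [neg-implies-rule on 3]
5. not (Box not p and Box p), 0   [neg-implies-rule on 3]
6. not Box p, 0   [neg-and-rule on 5 (branches; this branch)]
7. r, 1   [neg-Box-rule on 2: fresh world 1, 0R1]
8. not p and p, 1   [Box-rule on 4 via 0R1]
9. not p, 1   [and-rule on 8]
10. p, 1   [and-rule on 8]
Accessibility: 0R1
Branch closes: p and not p both at 1.
(One branch shown.) All branches close.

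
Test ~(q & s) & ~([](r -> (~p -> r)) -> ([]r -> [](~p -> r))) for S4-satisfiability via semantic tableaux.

1. ~(q & s) & ~([](r -> (~p -> r)) -> ([]r -> [](~p -> r))), w0
2. ~(q & s), w0   [&-rule on 1]
3. ~([](r -> (~p -> r)) -> ([]r -> [](~p -> r))), w0   [&-rule on 1]
4. [](r -> (~p -> r)), w0   [~->-rule on 3]
5. ~([]r -> [](~p -> r)), w0   [~->-rule on 3]
6. []r, w0   [~->-rule on 5]
7. ~[](~p -> r), w0   [~->-rule on 5]
8. r -> (~p -> r), w0   [[]-rule on 4 via w0Rw0]
9. r, w0   [[]-rule on 6 via w0Rw0]
10. ~s, w0   [~&-rule on 2 (branches; this branch)]
11. ~p -> r, w0   [->-rule on 8 (branches; this branch)]
12. ~(~p -> r), w1   [~[]-rule on 7: fresh world w1, w0Rw1]
13. ~p, w1   [~->-rule on 12]
14. ~r, w1   [~->-rule on 12]
15. r -> (~p -> r), w1   [[]-rule on 4 via w0Rw1]
16. r, w1   [[]-rule on 6 via w0Rw1]
Accessibility: w0Rw0, w0Rw1, w1Rw1
Branch closes: r and ~r both at w1.
(One branch shown.) All branches close.

Unsatisfiable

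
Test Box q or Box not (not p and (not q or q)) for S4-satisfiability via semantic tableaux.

Satisfiable (open branch found)

1. Box q or Box not (not p and (not q or q)), w0
2. Box not (not p and (not q or q)), w0
3. not (not p and (not q or q)), w0
4. p, w0
Accessibility: w0Rw0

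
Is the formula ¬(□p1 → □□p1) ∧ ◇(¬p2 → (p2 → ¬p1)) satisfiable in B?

Yes, satisfiable

1. ¬(□p1 → □□p1) ∧ ◇(¬p2 → (p2 → ¬p1)), u
2. ¬(□p1 → □□p1), u
3. ◇(¬p2 → (p2 → ¬p1)), u
4. □p1, u
5. ¬□□p1, u
6. p1, u
7. ¬p2 → (p2 → ¬p1), v
8. p1, v
9. p2 → ¬p1, v
10. ¬p2, v
11. ¬□p1, w
12. p1, w
13. ¬p1, x
Accessibility: uRu, uRv, uRw, vRu, vRv, wRu, wRw, wRx, xRw, xRx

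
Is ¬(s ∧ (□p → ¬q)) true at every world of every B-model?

Tableau for the negation s ∧ (□p → ¬q):
1. s ∧ (□p → ¬q), 0
2. s, 0   [∧-rule on 1]
3. □p → ¬q, 0   [∧-rule on 1]
4. ¬q, 0   [→-rule on 3 (branches; this branch)]
Accessibility: 0R0
The negation has an open branch (countermodel exists).

No, not valid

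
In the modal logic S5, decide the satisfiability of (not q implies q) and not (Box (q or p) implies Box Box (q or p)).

1. (not q implies q) and not (Box (q or p) implies Box Box (q or p)), 0
2. not q implies q, 0
3. not (Box (q or p) implies Box Box (q or p)), 0
4. Box (q or p), 0
5. not Box Box (q or p), 0
6. q or p, 0
7. q, 0
8. p, 0
9. not Box (q or p), 1
10. q or p, 1
11. p, 1
12. not (q or p), 2
13. not q, 2
14. not p, 2
15. q or p, 2
16. p, 2
Accessibility: 0R0, 0R1, 0R2, 1R0, 1R1, 1R2, 2R0, 2R1, 2R2
Branch closes: p and not p both at 2.
All branches of the tableau close; one closing branch shown above.

Unsatisfiable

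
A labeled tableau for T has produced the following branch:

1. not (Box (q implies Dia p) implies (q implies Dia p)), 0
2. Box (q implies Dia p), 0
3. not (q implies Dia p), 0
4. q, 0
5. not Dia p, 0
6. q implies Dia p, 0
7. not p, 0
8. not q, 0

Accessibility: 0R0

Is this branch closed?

Yes, closed

Both q and not q appear at 0.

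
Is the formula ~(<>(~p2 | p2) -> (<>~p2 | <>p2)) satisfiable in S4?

Unsatisfiable (every branch closes)

1. ~(<>(~p2 | p2) -> (<>~p2 | <>p2)), 0
2. <>(~p2 | p2), 0
3. ~(<>~p2 | <>p2), 0
4. ~<>~p2, 0
5. ~<>p2, 0
6. p2, 0
7. ~p2, 0
Accessibility: 0R0
Branch closes: p2 and ~p2 both at 0.
All branches of the tableau close; one closing branch shown above.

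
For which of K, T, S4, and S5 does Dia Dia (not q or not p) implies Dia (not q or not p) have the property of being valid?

T-tableau for the negation not (Dia Dia (not q or not p) implies Dia (not q or not p)):
1. not (Dia Dia (not q or not p) implies Dia (not q or not p)), u
2. Dia Dia (not q or not p), u
3. not Dia (not q or not p), u
4. not (not q or not p), u
5. q, u
6. p, u
7. Dia (not q or not p), v
8. not (not q or not p), v
9. q, v
10. p, v
11. not q or not p, w
12. not p, w
Accessibility: uRu, uRv, vRv, vRw, wRw
Complete open branch: countermodel on a T-frame, so not valid in T, nor in K (the same frame is also a K-frame).
S4-tableau for the negation not (Dia Dia (not q or not p) implies Dia (not q or not p)):
1. not (Dia Dia (not q or not p) implies Dia (not q or not p)), u
2. Dia Dia (not q or not p), u
3. not Dia (not q or not p), u
4. not (not q or not p), u
5. q, u
6. p, u
7. Dia (not q or not p), v
8. not (not q or not p), v
9. q, v
10. p, v
11. not q or not p, w
12. not (not q or not p), w
13. q, w
14. p, w
15. not p, w
Accessibility: uRu, uRv, uRw, vRv, vRw, wRw
Branch closes: p and not p both at w.
Every branch closes (one shown): valid in S4, hence also in S5 (every theorem of S4 is a theorem of S5).

S4, S5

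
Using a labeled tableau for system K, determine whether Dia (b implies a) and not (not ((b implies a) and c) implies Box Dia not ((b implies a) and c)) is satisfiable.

1. Dia (b implies a) and not (not ((b implies a) and c) implies Box Dia not ((b implies a) and c)), 0
2. Dia (b implies a), 0   [and-rule on 1]
3. not (not ((b implies a) and c) implies Box Dia not ((b implies a) and c)), 0   [and-rule on 1]
4. not ((b implies a) and c), 0   [neg-implies-rule on 3]
5. not Box Dia not ((b implies a) and c), 0   [neg-implies-rule on 3]
6. not c, 0   [neg-and-rule on 4 (branches; this branch)]
7. b implies a, 1   [Dia-rule on 2: fresh world 1, 0R1]
8. a, 1   [implies-rule on 7 (branches; this branch)]
9. not Dia not ((b implies a) and c), 2   [neg-Box-rule on 5: fresh world 2, 0R2]
Accessibility: 0R1, 0R2

Satisfiable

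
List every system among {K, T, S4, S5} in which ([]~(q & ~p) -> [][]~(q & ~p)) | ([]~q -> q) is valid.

S4-tableau for the negation ~(([]~(q & ~p) -> [][]~(q & ~p)) | ([]~q -> q)):
1. ~(([]~(q & ~p) -> [][]~(q & ~p)) | ([]~q -> q)), w0
2. ~([]~(q & ~p) -> [][]~(q & ~p)), w0   [~|-rule on 1]
3. ~([]~q -> q), w0   [~|-rule on 1]
4. []~(q & ~p), w0   [~->-rule on 2]
5. ~[][]~(q & ~p), w0   [~->-rule on 2]
6. []~q, w0   [~->-rule on 3]
7. ~q, w0   [~->-rule on 3]
8. ~(q & ~p), w0   [[]-rule on 4 via w0Rw0]
9. p, w0   [~&-rule on 8 (branches; this branch)]
10. ~[]~(q & ~p), w1   [~[]-rule on 5: fresh world w1, w0Rw1]
11. ~(q & ~p), w1   [[]-rule on 4 via w0Rw1]
12. ~q, w1   [[]-rule on 6 via w0Rw1]
13. p, w1   [~&-rule on 11 (branches; this branch)]
14. q & ~p, w2   [~[]-rule on 10: fresh world w2, w1Rw2]
15. q, w2   [&-rule on 14]
16. ~p, w2   [&-rule on 14]
17. ~(q & ~p), w2   [[]-rule on 4 via w0Rw2]
18. ~q, w2   [[]-rule on 6 via w0Rw2]
Accessibility: w0Rw0, w0Rw1, w0Rw2, w1Rw1, w1Rw2, w2Rw2
Branch closes: q and ~q both at w2.
Every branch closes (one shown): valid in S4, hence also in S5 (every theorem of S4 is a theorem of S5).
T-tableau for the negation ~(([]~(q & ~p) -> [][]~(q & ~p)) | ([]~q -> q)):
1. ~(([]~(q & ~p) -> [][]~(q & ~p)) | ([]~q -> q)), w0
2. ~([]~(q & ~p) -> [][]~(q & ~p)), w0   [~|-rule on 1]
3. ~([]~q -> q), w0   [~|-rule on 1]
4. []~(q & ~p), w0   [~->-rule on 2]
5. ~[][]~(q & ~p), w0   [~->-rule on 2]
6. []~q, w0   [~->-rule on 3]
7. ~q, w0   [~->-rule on 3]
8. ~(q & ~p), w0   [[]-rule on 4 via w0Rw0]
9. p, w0   [~&-rule on 8 (branches; this branch)]
10. ~[]~(q & ~p), w1   [~[]-rule on 5: fresh world w1, w0Rw1]
11. ~(q & ~p), w1   [[]-rule on 4 via w0Rw1]
12. ~q, w1   [[]-rule on 6 via w0Rw1]
13. p, w1   [~&-rule on 11 (branches; this branch)]
14. q & ~p, w2   [~[]-rule on 10: fresh world w2, w1Rw2]
15. q, w2   [&-rule on 14]
16. ~p, w2   [&-rule on 14]
Accessibility: w0Rw0, w0Rw1, w1Rw1, w1Rw2, w2Rw2
Complete open branch: countermodel on a T-frame, so not valid in T, nor in K (the same frame is also a K-frame).

S4, S5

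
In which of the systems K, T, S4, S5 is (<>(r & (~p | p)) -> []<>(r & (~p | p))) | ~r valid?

S5-tableau for the negation ~((<>(r & (~p | p)) -> []<>(r & (~p | p))) | ~r):
1. ~((<>(r & (~p | p)) -> []<>(r & (~p | p))) | ~r), u
2. ~(<>(r & (~p | p)) -> []<>(r & (~p | p))), u
3. r, u
4. <>(r & (~p | p)), u
5. ~[]<>(r & (~p | p)), u
6. r & (~p | p), v
7. r, v
8. ~p | p, v
9. p, v
10. ~<>(r & (~p | p)), w
11. ~(r & (~p | p)), u
12. ~(r & (~p | p)), v
13. ~(r & (~p | p)), w
14. ~(~p | p), u
15. p, u
16. ~p, u
Accessibility: uRu, uRv, uRw, vRu, vRv, vRw, wRu, wRv, wRw
Branch closes: p and ~p both at u.
Every branch closes (one shown): valid in S5.
S4-tableau for the negation ~((<>(r & (~p | p)) -> []<>(r & (~p | p))) | ~r):
1. ~((<>(r & (~p | p)) -> []<>(r & (~p | p))) | ~r), u
2. ~(<>(r & (~p | p)) -> []<>(r & (~p | p))), u
3. r, u
4. <>(r & (~p | p)), u
5. ~[]<>(r & (~p | p)), u
6. r & (~p | p), v
7. r, v
8. ~p | p, v
9. p, v
10. ~<>(r & (~p | p)), w
11. ~(r & (~p | p)), w
12. ~r, w
Accessibility: uRu, uRv, uRw, vRv, wRw
Complete open branch: countermodel on an S4-frame, so not valid in S4, nor in K, T (the same frame is also a K-frame and a T-frame).

S5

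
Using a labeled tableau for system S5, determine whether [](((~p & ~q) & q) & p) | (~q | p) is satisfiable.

Yes, satisfiable

1. [](((~p & ~q) & q) & p) | (~q | p), u
2. ~q | p, u
3. p, u
Accessibility: uRu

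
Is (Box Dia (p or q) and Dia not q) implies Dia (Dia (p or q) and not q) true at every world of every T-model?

Valid

Tableau for the negation not ((Box Dia (p or q) and Dia not q) implies Dia (Dia (p or q) and not q)):
1. not ((Box Dia (p or q) and Dia not q) implies Dia (Dia (p or q) and not q)), w0
2. Box Dia (p or q) and Dia not q, w0
3. not Dia (Dia (p or q) and not q), w0
4. Box Dia (p or q), w0
5. Dia not q, w0
6. not (Dia (p or q) and not q), w0
7. Dia (p or q), w0
8. q, w0
9. not q, w1
10. not (Dia (p or q) and not q), w1
11. Dia (p or q), w1
12. not Dia (p or q), w1
13. not (p or q), w1
14. not p, w1
15. p or q, w2
16. not (Dia (p or q) and not q), w2
17. Dia (p or q), w2
18. q, w2
19. p or q, w3
20. not (p or q), w3
21. not p, w3
22. not q, w3
23. q, w3
Accessibility: w0Rw0, w0Rw1, w0Rw2, w1Rw1, w1Rw3, w2Rw2, w3Rw3
Branch closes: q and not q both at w3.
Every branch of the negation's tableau closes; the branch above is one of them.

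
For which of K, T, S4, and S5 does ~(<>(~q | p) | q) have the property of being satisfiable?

K

K-tableau for the formula:
1. ~(<>(~q | p) | q), w0
2. ~<>(~q | p), w0
3. ~q, w0
Complete open branch: satisfiable in K.
T-tableau for the formula:
1. ~(<>(~q | p) | q), w0
2. ~<>(~q | p), w0
3. ~q, w0
4. ~(~q | p), w0
5. q, w0
6. ~p, w0
Accessibility: w0Rw0
Branch closes: q and ~q both at w0.
Every branch closes (one shown): unsatisfiable in T, hence also in S4, S5 (every S4/S5-frame is a T-frame).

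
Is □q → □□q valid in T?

Not valid

Tableau for the negation ¬(□q → □□q):
1. ¬(□q → □□q), w0
2. □q, w0
3. ¬□□q, w0
4. q, w0
5. ¬□q, w1
6. q, w1
7. ¬q, w2
Accessibility: w0Rw0, w0Rw1, w1Rw1, w1Rw2, w2Rw2
The negation has an open branch (countermodel exists).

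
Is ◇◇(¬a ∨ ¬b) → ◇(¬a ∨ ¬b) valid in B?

Tableau for the negation ¬(◇◇(¬a ∨ ¬b) → ◇(¬a ∨ ¬b)):
1. ¬(◇◇(¬a ∨ ¬b) → ◇(¬a ∨ ¬b)), w0
2. ◇◇(¬a ∨ ¬b), w0   [¬→-rule on 1]
3. ¬◇(¬a ∨ ¬b), w0   [¬→-rule on 1]
4. ¬(¬a ∨ ¬b), w0   [¬◇-rule on 3 via w0Rw0]
5. a, w0   [¬∨-rule on 4]
6. b, w0   [¬∨-rule on 4]
7. ◇(¬a ∨ ¬b), w1   [◇-rule on 2: fresh world w1, w0Rw1]
8. ¬(¬a ∨ ¬b), w1   [¬◇-rule on 3 via w0Rw1]
9. a, w1   [¬∨-rule on 8]
10. b, w1   [¬∨-rule on 8]
11. ¬a ∨ ¬b, w2   [◇-rule on 7: fresh world w2, w1Rw2]
12. ¬b, w2   [∨-rule on 11 (branches; this branch)]
Accessibility: w0Rw0, w0Rw1, w1Rw0, w1Rw1, w1Rw2, w2Rw1, w2Rw2
The negation has an open branch (countermodel exists).

No, not valid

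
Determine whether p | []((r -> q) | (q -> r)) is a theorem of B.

Tableau for the negation ~(p | []((r -> q) | (q -> r))):
1. ~(p | []((r -> q) | (q -> r))), u
2. ~p, u
3. ~[]((r -> q) | (q -> r)), u
4. ~((r -> q) | (q -> r)), v
5. ~(r -> q), v
6. ~(q -> r), v
7. r, v
8. ~q, v
9. q, v
10. ~r, v
Accessibility: uRu, uRv, vRu, vRv
Branch closes: q and ~q both at v.
All branches of the negation close; one closing branch shown above.

Yes, valid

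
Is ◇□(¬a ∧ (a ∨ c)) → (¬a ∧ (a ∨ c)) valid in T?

Tableau for the negation ¬(◇□(¬a ∧ (a ∨ c)) → (¬a ∧ (a ∨ c))):
1. ¬(◇□(¬a ∧ (a ∨ c)) → (¬a ∧ (a ∨ c))), u
2. ◇□(¬a ∧ (a ∨ c)), u
3. ¬(¬a ∧ (a ∨ c)), u
4. ¬(a ∨ c), u
5. ¬a, u
6. ¬c, u
7. □(¬a ∧ (a ∨ c)), v
8. ¬a ∧ (a ∨ c), v
9. ¬a, v
10. a ∨ c, v
11. c, v
Accessibility: uRu, uRv, vRv
The negation has an open branch (countermodel exists).

Not valid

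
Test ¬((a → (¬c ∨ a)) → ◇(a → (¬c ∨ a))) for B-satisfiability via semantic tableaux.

1. ¬((a → (¬c ∨ a)) → ◇(a → (¬c ∨ a))), 0
2. a → (¬c ∨ a), 0
3. ¬◇(a → (¬c ∨ a)), 0
4. ¬(a → (¬c ∨ a)), 0
5. a, 0
6. ¬(¬c ∨ a), 0
7. c, 0
8. ¬a, 0
Accessibility: 0R0
Branch closes: a and ¬a both at 0.
All branches of the tableau close; one closing branch shown above.

No, unsatisfiable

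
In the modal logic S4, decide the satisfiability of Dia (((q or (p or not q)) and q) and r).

1. Dia (((q or (p or not q)) and q) and r), u
2. ((q or (p or not q)) and q) and r, v   [Dia-rule on 1: fresh world v, uRv]
3. (q or (p or not q)) and q, v   [and-rule on 2]
4. r, v   [and-rule on 2]
5. q or (p or not q), v   [and-rule on 3]
6. q, v   [and-rule on 3]
7. p or not q, v   [or-rule on 5 (branches; this branch)]
8. p, v   [or-rule on 7 (branches; this branch)]
Accessibility: uRu, uRv, vRv

Yes, satisfiable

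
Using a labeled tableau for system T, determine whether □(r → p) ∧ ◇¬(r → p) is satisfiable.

Unsatisfiable

1. □(r → p) ∧ ◇¬(r → p), 0
2. □(r → p), 0   [∧-rule on 1]
3. ◇¬(r → p), 0   [∧-rule on 1]
4. r → p, 0   [□-rule on 2 via 0R0]
5. p, 0   [→-rule on 4 (branches; this branch)]
6. ¬(r → p), 1   [◇-rule on 3: fresh world 1, 0R1]
7. r, 1   [¬→-rule on 6]
8. ¬p, 1   [¬→-rule on 6]
9. r → p, 1   [□-rule on 2 via 0R1]
10. p, 1   [→-rule on 9 (branches; this branch)]
Accessibility: 0R0, 0R1, 1R1
Branch closes: p and ¬p both at 1.
Every branch closes; the branch above is one of them.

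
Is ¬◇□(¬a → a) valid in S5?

Tableau for the negation ◇□(¬a → a):
1. ◇□(¬a → a), 0
2. □(¬a → a), 1
3. ¬a → a, 0
4. ¬a → a, 1
5. a, 0
6. a, 1
Accessibility: 0R0, 0R1, 1R0, 1R1
The negation has an open branch (countermodel exists).

No, not valid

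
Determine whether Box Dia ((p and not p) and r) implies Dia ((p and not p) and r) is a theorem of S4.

Valid

Tableau for the negation not (Box Dia ((p and not p) and r) implies Dia ((p and not p) and r)):
1. not (Box Dia ((p and not p) and r) implies Dia ((p and not p) and r)), 0
2. Box Dia ((p and not p) and r), 0   [neg-implies-rule on 1]
3. not Dia ((p and not p) and r), 0   [neg-implies-rule on 1]
4. Dia ((p and not p) and r), 0   [Box-rule on 2 via 0R0]
5. not ((p and not p) and r), 0   [neg-Dia-rule on 3 via 0R0]
6. not (p and not p), 0   [neg-and-rule on 5 (branches; this branch)]
7. p, 0   [neg-and-rule on 6 (branches; this branch)]
8. (p and not p) and r, 1   [Dia-rule on 4: fresh world 1, 0R1]
9. p and not p, 1   [and-rule on 8]
10. r, 1   [and-rule on 8]
11. p, 1   [and-rule on 9]
12. not p, 1   [and-rule on 9]
Accessibility: 0R0, 0R1, 1R1
Branch closes: p and not p both at 1.
All branches of the negation close; one closing branch shown above.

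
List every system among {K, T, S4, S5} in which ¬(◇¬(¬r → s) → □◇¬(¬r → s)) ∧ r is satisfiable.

K, T, S4

S4-tableau for the formula:
1. ¬(◇¬(¬r → s) → □◇¬(¬r → s)) ∧ r, 0
2. ¬(◇¬(¬r → s) → □◇¬(¬r → s)), 0
3. r, 0
4. ◇¬(¬r → s), 0
5. ¬□◇¬(¬r → s), 0
6. ¬(¬r → s), 1
7. ¬r, 1
8. ¬s, 1
9. ¬◇¬(¬r → s), 2
10. ¬r → s, 2
11. s, 2
Accessibility: 0R0, 0R1, 0R2, 1R1, 2R2
Complete open branch: satisfiable in S4, hence also in K, T (this S4-model is also a K-model and a T-model).
S5-tableau for the formula:
1. ¬(◇¬(¬r → s) → □◇¬(¬r → s)) ∧ r, 0
2. ¬(◇¬(¬r → s) → □◇¬(¬r → s)), 0
3. r, 0
4. ◇¬(¬r → s), 0
5. ¬□◇¬(¬r → s), 0
6. ¬(¬r → s), 1
7. ¬r, 1
8. ¬s, 1
9. ¬◇¬(¬r → s), 2
10. ¬r → s, 0
11. ¬r → s, 1
12. ¬r → s, 2
13. s, 0
14. s, 1
Accessibility: 0R0, 0R1, 0R2, 1R0, 1R1, 1R2, 2R0, 2R1, 2R2
Branch closes: s and ¬s both at 1.
Every branch closes (one shown): unsatisfiable in S5.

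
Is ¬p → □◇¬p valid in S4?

Tableau for the negation ¬(¬p → □◇¬p):
1. ¬(¬p → □◇¬p), 0
2. ¬p, 0   [¬→-rule on 1]
3. ¬□◇¬p, 0   [¬→-rule on 1]
4. ¬◇¬p, 1   [¬□-rule on 3: fresh world 1, 0R1]
5. p, 1   [¬◇-rule on 4 via 1R1]
Accessibility: 0R0, 0R1, 1R1
The negation has an open branch (countermodel exists).

No, not valid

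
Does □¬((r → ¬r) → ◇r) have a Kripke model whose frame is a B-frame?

1. □¬((r → ¬r) → ◇r), w0
2. ¬((r → ¬r) → ◇r), w0   [□-rule on 1 via w0Rw0]
3. r → ¬r, w0   [¬→-rule on 2]
4. ¬◇r, w0   [¬→-rule on 2]
5. ¬r, w0   [¬◇-rule on 4 via w0Rw0]
Accessibility: w0Rw0

Satisfiable (open branch found)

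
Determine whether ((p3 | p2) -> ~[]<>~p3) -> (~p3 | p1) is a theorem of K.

Invalid (countermodel exists)

Tableau for the negation ~(((p3 | p2) -> ~[]<>~p3) -> (~p3 | p1)):
1. ~(((p3 | p2) -> ~[]<>~p3) -> (~p3 | p1)), 0
2. (p3 | p2) -> ~[]<>~p3, 0   [~->-rule on 1]
3. ~(~p3 | p1), 0   [~->-rule on 1]
4. p3, 0   [~|-rule on 3]
5. ~p1, 0   [~|-rule on 3]
6. ~[]<>~p3, 0   [->-rule on 2 (branches; this branch)]
7. ~<>~p3, 1   [~[]-rule on 6: fresh world 1, 0R1]
Accessibility: 0R1
The negation has an open branch (countermodel exists).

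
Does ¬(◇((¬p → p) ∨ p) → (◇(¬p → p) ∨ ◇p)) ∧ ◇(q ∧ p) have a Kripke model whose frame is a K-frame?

No, unsatisfiable

1. ¬(◇((¬p → p) ∨ p) → (◇(¬p → p) ∨ ◇p)) ∧ ◇(q ∧ p), w0
2. ¬(◇((¬p → p) ∨ p) → (◇(¬p → p) ∨ ◇p)), w0
3. ◇(q ∧ p), w0
4. ◇((¬p → p) ∨ p), w0
5. ¬(◇(¬p → p) ∨ ◇p), w0
6. ¬◇(¬p → p), w0
7. ¬◇p, w0
8. q ∧ p, w1
9. q, w1
10. p, w1
11. ¬(¬p → p), w1
12. ¬p, w1
Accessibility: w0Rw1
Branch closes: p and ¬p both at w1.
All branches of the tableau close; one closing branch shown above.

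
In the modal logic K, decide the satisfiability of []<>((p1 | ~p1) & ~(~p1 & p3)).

Satisfiable

1. []<>((p1 | ~p1) & ~(~p1 & p3)), 0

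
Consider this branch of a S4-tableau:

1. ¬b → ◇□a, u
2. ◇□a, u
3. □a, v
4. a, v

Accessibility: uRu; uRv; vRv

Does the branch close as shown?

There is no literal clash: for every atom and world, at most one sign appears.

Not closed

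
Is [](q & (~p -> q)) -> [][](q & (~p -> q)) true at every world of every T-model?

Tableau for the negation ~([](q & (~p -> q)) -> [][](q & (~p -> q))):
1. ~([](q & (~p -> q)) -> [][](q & (~p -> q))), u
2. [](q & (~p -> q)), u
3. ~[][](q & (~p -> q)), u
4. q & (~p -> q), u
5. q, u
6. ~p -> q, u
7. ~[](q & (~p -> q)), v
8. q & (~p -> q), v
9. q, v
10. ~p -> q, v
11. ~(q & (~p -> q)), w
12. ~(~p -> q), w
13. ~p, w
14. ~q, w
Accessibility: uRu, uRv, vRv, vRw, wRw
The negation has an open branch (countermodel exists).

No, not valid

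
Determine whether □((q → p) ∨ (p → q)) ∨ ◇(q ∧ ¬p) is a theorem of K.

Tableau for the negation ¬(□((q → p) ∨ (p → q)) ∨ ◇(q ∧ ¬p)):
1. ¬(□((q → p) ∨ (p → q)) ∨ ◇(q ∧ ¬p)), 0
2. ¬□((q → p) ∨ (p → q)), 0
3. ¬◇(q ∧ ¬p), 0
4. ¬((q → p) ∨ (p → q)), 1
5. ¬(q → p), 1
6. ¬(p → q), 1
7. q, 1
8. ¬p, 1
9. p, 1
10. ¬q, 1
Accessibility: 0R1
Branch closes: p and ¬p both at 1.
Every branch of the negation's tableau closes; the branch above is one of them.

Valid in K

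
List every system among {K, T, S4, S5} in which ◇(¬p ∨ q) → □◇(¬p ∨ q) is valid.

S5-tableau for the negation ¬(◇(¬p ∨ q) → □◇(¬p ∨ q)):
1. ¬(◇(¬p ∨ q) → □◇(¬p ∨ q)), w0
2. ◇(¬p ∨ q), w0
3. ¬□◇(¬p ∨ q), w0
4. ¬p ∨ q, w1
5. q, w1
6. ¬◇(¬p ∨ q), w2
7. ¬(¬p ∨ q), w0
8. p, w0
9. ¬q, w0
10. ¬(¬p ∨ q), w1
11. p, w1
12. ¬q, w1
Accessibility: w0Rw0, w0Rw1, w0Rw2, w1Rw0, w1Rw1, w1Rw2, w2Rw0, w2Rw1, w2Rw2
Branch closes: q and ¬q both at w1.
Every branch closes (one shown): valid in S5.
S4-tableau for the negation ¬(◇(¬p ∨ q) → □◇(¬p ∨ q)):
1. ¬(◇(¬p ∨ q) → □◇(¬p ∨ q)), w0
2. ◇(¬p ∨ q), w0
3. ¬□◇(¬p ∨ q), w0
4. ¬p ∨ q, w1
5. q, w1
6. ¬◇(¬p ∨ q), w2
7. ¬(¬p ∨ q), w2
8. p, w2
9. ¬q, w2
Accessibility: w0Rw0, w0Rw1, w0Rw2, w1Rw1, w2Rw2
Complete open branch: countermodel on an S4-frame, so not valid in S4, nor in K, T (the same frame is also a K-frame and a T-frame).

S5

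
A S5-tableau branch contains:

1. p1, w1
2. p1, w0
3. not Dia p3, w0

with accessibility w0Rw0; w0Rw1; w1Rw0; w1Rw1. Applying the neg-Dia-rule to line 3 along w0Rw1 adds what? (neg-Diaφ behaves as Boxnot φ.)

neg-Diaφ behaves as Boxnot φ: propagate the negated body to each accessible world.

not p3, w1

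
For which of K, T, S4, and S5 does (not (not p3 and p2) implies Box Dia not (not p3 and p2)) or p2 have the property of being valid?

S5-tableau for the negation not ((not (not p3 and p2) implies Box Dia not (not p3 and p2)) or p2):
1. not ((not (not p3 and p2) implies Box Dia not (not p3 and p2)) or p2), 0
2. not (not (not p3 and p2) implies Box Dia not (not p3 and p2)), 0   [neg-or-rule on 1]
3. not p2, 0   [neg-or-rule on 1]
4. not (not p3 and p2), 0   [neg-implies-rule on 2]
5. not Box Dia not (not p3 and p2), 0   [neg-implies-rule on 2]
6. not Dia not (not p3 and p2), 1   [neg-Box-rule on 5: fresh world 1, 0R1]
7. not p3 and p2, 0   [neg-Dia-rule on 6 via 1R0]
8. not p3, 0   [and-rule on 7]
9. p2, 0   [and-rule on 7]
Accessibility: 0R0, 0R1, 1R0, 1R1
Branch closes: p2 and not p2 both at 0.
Every branch closes (one shown): valid in S5.
S4-tableau for the negation not ((not (not p3 and p2) implies Box Dia not (not p3 and p2)) or p2):
1. not ((not (not p3 and p2) implies Box Dia not (not p3 and p2)) or p2), 0
2. not (not (not p3 and p2) implies Box Dia not (not p3 and p2)), 0   [neg-or-rule on 1]
3. not p2, 0   [neg-or-rule on 1]
4. not (not p3 and p2), 0   [neg-implies-rule on 2]
5. not Box Dia not (not p3 and p2), 0   [neg-implies-rule on 2]
6. not Dia not (not p3 and p2), 1   [neg-Box-rule on 5: fresh world 1, 0R1]
7. not p3 and p2, 1   [neg-Dia-rule on 6 via 1R1]
8. not p3, 1   [and-rule on 7]
9. p2, 1   [and-rule on 7]
Accessibility: 0R0, 0R1, 1R1
Complete open branch: countermodel on an S4-frame, so not valid in S4, nor in K, T (the same frame is also a K-frame and a T-frame).

S5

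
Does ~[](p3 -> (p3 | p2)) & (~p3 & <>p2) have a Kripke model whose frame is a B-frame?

Unsatisfiable

1. ~[](p3 -> (p3 | p2)) & (~p3 & <>p2), w0
2. ~[](p3 -> (p3 | p2)), w0
3. ~p3 & <>p2, w0
4. ~p3, w0
5. <>p2, w0
6. ~(p3 -> (p3 | p2)), w1
7. p3, w1
8. ~(p3 | p2), w1
9. ~p3, w1
10. ~p2, w1
Accessibility: w0Rw0, w0Rw1, w1Rw0, w1Rw1
Branch closes: p3 and ~p3 both at w1.
(One branch shown.) All branches close.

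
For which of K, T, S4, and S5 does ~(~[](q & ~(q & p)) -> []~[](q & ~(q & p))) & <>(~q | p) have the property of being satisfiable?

S4-tableau for the formula:
1. ~(~[](q & ~(q & p)) -> []~[](q & ~(q & p))) & <>(~q | p), 0
2. ~(~[](q & ~(q & p)) -> []~[](q & ~(q & p))), 0
3. <>(~q | p), 0
4. ~[](q & ~(q & p)), 0
5. ~[]~[](q & ~(q & p)), 0
6. ~q | p, 1
7. p, 1
8. ~(q & ~(q & p)), 2
9. q & p, 2
10. q, 2
11. p, 2
12. [](q & ~(q & p)), 3
13. q & ~(q & p), 3
14. q, 3
15. ~(q & p), 3
16. ~p, 3
Accessibility: 0R0, 0R1, 0R2, 0R3, 1R1, 2R2, 3R3
Complete open branch: satisfiable in S4, hence also in K, T (this S4-model is also a K-model and a T-model).
S5-tableau for the formula:
1. ~(~[](q & ~(q & p)) -> []~[](q & ~(q & p))) & <>(~q | p), 0
2. ~(~[](q & ~(q & p)) -> []~[](q & ~(q & p))), 0
3. <>(~q | p), 0
4. ~[](q & ~(q & p)), 0
5. ~[]~[](q & ~(q & p)), 0
6. ~q | p, 1
7. p, 1
8. ~(q & ~(q & p)), 2
9. q & p, 2
10. q, 2
11. p, 2
12. [](q & ~(q & p)), 3
13. q & ~(q & p), 0
14. q, 0
15. ~(q & p), 0
16. q & ~(q & p), 1
17. q, 1
18. ~(q & p), 1
19. q & ~(q & p), 2
20. ~(q & p), 2
21. q & ~(q & p), 3
22. q, 3
23. ~(q & p), 3
24. ~p, 0
25. ~p, 1
Accessibility: 0R0, 0R1, 0R2, 0R3, 1R0, 1R1, 1R2, 1R3, 2R0, 2R1, 2R2, 2R3, 3R0, 3R1, 3R2, 3R3
Branch closes: p and ~p both at 1.
Every branch closes (one shown): unsatisfiable in S5.

K, T, S4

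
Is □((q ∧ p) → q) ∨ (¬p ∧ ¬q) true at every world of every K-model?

Tableau for the negation ¬(□((q ∧ p) → q) ∨ (¬p ∧ ¬q)):
1. ¬(□((q ∧ p) → q) ∨ (¬p ∧ ¬q)), u
2. ¬□((q ∧ p) → q), u
3. ¬(¬p ∧ ¬q), u
4. q, u
5. ¬((q ∧ p) → q), v
6. q ∧ p, v
7. ¬q, v
8. q, v
9. p, v
Accessibility: uRv
Branch closes: q and ¬q both at v.
Every branch of the negation's tableau closes; the branch above is one of them.

Valid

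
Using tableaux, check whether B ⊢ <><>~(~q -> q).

Tableau for the negation ~<><>~(~q -> q):
1. ~<><>~(~q -> q), w0
2. ~<>~(~q -> q), w0
3. ~q -> q, w0
4. q, w0
Accessibility: w0Rw0
The negation has an open branch (countermodel exists).

Not valid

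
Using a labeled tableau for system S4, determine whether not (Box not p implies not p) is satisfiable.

1. not (Box not p implies not p), u
2. Box not p, u   [neg-implies-rule on 1]
3. p, u   [neg-implies-rule on 1]
4. not p, u   [Box-rule on 2 via uRu]
Accessibility: uRu
Branch closes: p and not p both at u.
(One branch shown.) All branches close.

Unsatisfiable (every branch closes)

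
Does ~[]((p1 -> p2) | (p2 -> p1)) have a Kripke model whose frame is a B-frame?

Unsatisfiable

1. ~[]((p1 -> p2) | (p2 -> p1)), u
2. ~((p1 -> p2) | (p2 -> p1)), v
3. ~(p1 -> p2), v
4. ~(p2 -> p1), v
5. p1, v
6. ~p2, v
7. p2, v
8. ~p1, v
Accessibility: uRu, uRv, vRu, vRv
Branch closes: p2 and ~p2 both at v.
Every branch closes; the branch above is one of them.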